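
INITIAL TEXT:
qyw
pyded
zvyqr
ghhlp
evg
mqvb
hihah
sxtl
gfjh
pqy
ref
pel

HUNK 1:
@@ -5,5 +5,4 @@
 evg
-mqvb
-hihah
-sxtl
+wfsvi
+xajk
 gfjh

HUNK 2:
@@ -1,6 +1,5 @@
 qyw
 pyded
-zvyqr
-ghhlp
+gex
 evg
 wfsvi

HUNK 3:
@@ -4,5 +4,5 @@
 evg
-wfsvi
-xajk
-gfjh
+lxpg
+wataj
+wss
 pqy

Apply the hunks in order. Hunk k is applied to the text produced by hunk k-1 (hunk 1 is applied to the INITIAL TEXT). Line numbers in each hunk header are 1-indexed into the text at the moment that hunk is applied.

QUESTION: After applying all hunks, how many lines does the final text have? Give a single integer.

Answer: 10

Derivation:
Hunk 1: at line 5 remove [mqvb,hihah,sxtl] add [wfsvi,xajk] -> 11 lines: qyw pyded zvyqr ghhlp evg wfsvi xajk gfjh pqy ref pel
Hunk 2: at line 1 remove [zvyqr,ghhlp] add [gex] -> 10 lines: qyw pyded gex evg wfsvi xajk gfjh pqy ref pel
Hunk 3: at line 4 remove [wfsvi,xajk,gfjh] add [lxpg,wataj,wss] -> 10 lines: qyw pyded gex evg lxpg wataj wss pqy ref pel
Final line count: 10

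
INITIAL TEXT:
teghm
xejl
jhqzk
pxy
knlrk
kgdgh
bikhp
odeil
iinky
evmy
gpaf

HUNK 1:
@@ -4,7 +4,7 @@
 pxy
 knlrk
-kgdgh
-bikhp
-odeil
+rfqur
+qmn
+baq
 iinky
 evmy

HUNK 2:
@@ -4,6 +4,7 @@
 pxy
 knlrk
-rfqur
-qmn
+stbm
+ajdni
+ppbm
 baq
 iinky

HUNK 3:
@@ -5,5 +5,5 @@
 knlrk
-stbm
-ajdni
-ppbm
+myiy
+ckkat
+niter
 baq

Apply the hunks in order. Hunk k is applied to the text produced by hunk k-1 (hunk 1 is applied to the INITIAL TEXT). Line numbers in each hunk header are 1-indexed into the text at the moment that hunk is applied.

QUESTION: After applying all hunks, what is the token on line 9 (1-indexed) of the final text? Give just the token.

Hunk 1: at line 4 remove [kgdgh,bikhp,odeil] add [rfqur,qmn,baq] -> 11 lines: teghm xejl jhqzk pxy knlrk rfqur qmn baq iinky evmy gpaf
Hunk 2: at line 4 remove [rfqur,qmn] add [stbm,ajdni,ppbm] -> 12 lines: teghm xejl jhqzk pxy knlrk stbm ajdni ppbm baq iinky evmy gpaf
Hunk 3: at line 5 remove [stbm,ajdni,ppbm] add [myiy,ckkat,niter] -> 12 lines: teghm xejl jhqzk pxy knlrk myiy ckkat niter baq iinky evmy gpaf
Final line 9: baq

Answer: baq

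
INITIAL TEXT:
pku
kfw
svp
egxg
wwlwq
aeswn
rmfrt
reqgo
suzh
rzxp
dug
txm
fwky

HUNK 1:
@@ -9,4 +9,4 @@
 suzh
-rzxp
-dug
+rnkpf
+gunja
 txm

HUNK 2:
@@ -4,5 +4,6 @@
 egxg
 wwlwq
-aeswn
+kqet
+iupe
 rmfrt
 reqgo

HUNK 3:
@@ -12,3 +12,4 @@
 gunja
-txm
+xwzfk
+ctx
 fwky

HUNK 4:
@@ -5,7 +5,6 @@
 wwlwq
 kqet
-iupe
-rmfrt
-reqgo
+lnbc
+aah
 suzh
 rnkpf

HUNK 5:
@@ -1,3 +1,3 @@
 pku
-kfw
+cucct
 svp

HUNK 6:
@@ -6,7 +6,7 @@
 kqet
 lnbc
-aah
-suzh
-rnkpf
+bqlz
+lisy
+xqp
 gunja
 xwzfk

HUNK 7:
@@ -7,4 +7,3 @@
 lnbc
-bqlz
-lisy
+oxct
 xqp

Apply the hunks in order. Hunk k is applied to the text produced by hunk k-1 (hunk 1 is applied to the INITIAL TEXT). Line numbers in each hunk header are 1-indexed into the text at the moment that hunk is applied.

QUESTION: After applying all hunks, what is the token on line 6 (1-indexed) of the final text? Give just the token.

Answer: kqet

Derivation:
Hunk 1: at line 9 remove [rzxp,dug] add [rnkpf,gunja] -> 13 lines: pku kfw svp egxg wwlwq aeswn rmfrt reqgo suzh rnkpf gunja txm fwky
Hunk 2: at line 4 remove [aeswn] add [kqet,iupe] -> 14 lines: pku kfw svp egxg wwlwq kqet iupe rmfrt reqgo suzh rnkpf gunja txm fwky
Hunk 3: at line 12 remove [txm] add [xwzfk,ctx] -> 15 lines: pku kfw svp egxg wwlwq kqet iupe rmfrt reqgo suzh rnkpf gunja xwzfk ctx fwky
Hunk 4: at line 5 remove [iupe,rmfrt,reqgo] add [lnbc,aah] -> 14 lines: pku kfw svp egxg wwlwq kqet lnbc aah suzh rnkpf gunja xwzfk ctx fwky
Hunk 5: at line 1 remove [kfw] add [cucct] -> 14 lines: pku cucct svp egxg wwlwq kqet lnbc aah suzh rnkpf gunja xwzfk ctx fwky
Hunk 6: at line 6 remove [aah,suzh,rnkpf] add [bqlz,lisy,xqp] -> 14 lines: pku cucct svp egxg wwlwq kqet lnbc bqlz lisy xqp gunja xwzfk ctx fwky
Hunk 7: at line 7 remove [bqlz,lisy] add [oxct] -> 13 lines: pku cucct svp egxg wwlwq kqet lnbc oxct xqp gunja xwzfk ctx fwky
Final line 6: kqet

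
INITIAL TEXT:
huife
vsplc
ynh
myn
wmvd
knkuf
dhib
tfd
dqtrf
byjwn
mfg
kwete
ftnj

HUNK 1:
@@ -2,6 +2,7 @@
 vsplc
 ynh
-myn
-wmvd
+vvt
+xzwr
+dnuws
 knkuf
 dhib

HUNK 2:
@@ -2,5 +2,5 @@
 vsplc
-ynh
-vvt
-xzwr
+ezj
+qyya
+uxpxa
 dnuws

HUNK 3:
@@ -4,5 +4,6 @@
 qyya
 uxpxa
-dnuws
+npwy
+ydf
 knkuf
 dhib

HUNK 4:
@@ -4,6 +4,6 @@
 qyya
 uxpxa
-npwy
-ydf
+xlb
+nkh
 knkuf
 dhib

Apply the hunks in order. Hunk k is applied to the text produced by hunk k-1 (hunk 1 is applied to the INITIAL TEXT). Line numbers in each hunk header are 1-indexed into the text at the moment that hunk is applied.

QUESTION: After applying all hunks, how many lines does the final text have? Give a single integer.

Answer: 15

Derivation:
Hunk 1: at line 2 remove [myn,wmvd] add [vvt,xzwr,dnuws] -> 14 lines: huife vsplc ynh vvt xzwr dnuws knkuf dhib tfd dqtrf byjwn mfg kwete ftnj
Hunk 2: at line 2 remove [ynh,vvt,xzwr] add [ezj,qyya,uxpxa] -> 14 lines: huife vsplc ezj qyya uxpxa dnuws knkuf dhib tfd dqtrf byjwn mfg kwete ftnj
Hunk 3: at line 4 remove [dnuws] add [npwy,ydf] -> 15 lines: huife vsplc ezj qyya uxpxa npwy ydf knkuf dhib tfd dqtrf byjwn mfg kwete ftnj
Hunk 4: at line 4 remove [npwy,ydf] add [xlb,nkh] -> 15 lines: huife vsplc ezj qyya uxpxa xlb nkh knkuf dhib tfd dqtrf byjwn mfg kwete ftnj
Final line count: 15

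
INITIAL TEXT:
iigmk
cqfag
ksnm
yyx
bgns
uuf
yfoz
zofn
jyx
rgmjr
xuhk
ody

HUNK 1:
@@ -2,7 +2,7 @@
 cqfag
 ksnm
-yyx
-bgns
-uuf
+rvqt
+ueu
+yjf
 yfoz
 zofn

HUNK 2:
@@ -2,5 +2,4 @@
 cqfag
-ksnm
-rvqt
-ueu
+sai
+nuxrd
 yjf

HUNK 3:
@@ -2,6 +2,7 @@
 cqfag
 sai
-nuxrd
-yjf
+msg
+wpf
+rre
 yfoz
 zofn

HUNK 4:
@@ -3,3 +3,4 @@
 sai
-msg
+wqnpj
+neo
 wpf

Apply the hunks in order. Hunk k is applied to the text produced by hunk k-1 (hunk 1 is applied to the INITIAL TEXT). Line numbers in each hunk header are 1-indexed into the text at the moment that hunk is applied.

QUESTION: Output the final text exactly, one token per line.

Hunk 1: at line 2 remove [yyx,bgns,uuf] add [rvqt,ueu,yjf] -> 12 lines: iigmk cqfag ksnm rvqt ueu yjf yfoz zofn jyx rgmjr xuhk ody
Hunk 2: at line 2 remove [ksnm,rvqt,ueu] add [sai,nuxrd] -> 11 lines: iigmk cqfag sai nuxrd yjf yfoz zofn jyx rgmjr xuhk ody
Hunk 3: at line 2 remove [nuxrd,yjf] add [msg,wpf,rre] -> 12 lines: iigmk cqfag sai msg wpf rre yfoz zofn jyx rgmjr xuhk ody
Hunk 4: at line 3 remove [msg] add [wqnpj,neo] -> 13 lines: iigmk cqfag sai wqnpj neo wpf rre yfoz zofn jyx rgmjr xuhk ody

Answer: iigmk
cqfag
sai
wqnpj
neo
wpf
rre
yfoz
zofn
jyx
rgmjr
xuhk
ody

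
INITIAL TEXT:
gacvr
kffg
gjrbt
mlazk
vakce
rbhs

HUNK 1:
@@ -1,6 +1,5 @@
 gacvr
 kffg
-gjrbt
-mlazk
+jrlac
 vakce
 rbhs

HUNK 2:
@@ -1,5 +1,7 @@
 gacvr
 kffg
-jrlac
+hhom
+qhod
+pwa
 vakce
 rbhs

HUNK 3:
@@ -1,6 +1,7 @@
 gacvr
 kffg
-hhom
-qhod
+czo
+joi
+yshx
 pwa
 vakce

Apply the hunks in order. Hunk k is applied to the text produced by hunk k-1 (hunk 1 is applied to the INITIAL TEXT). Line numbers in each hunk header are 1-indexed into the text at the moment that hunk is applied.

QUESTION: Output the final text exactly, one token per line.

Hunk 1: at line 1 remove [gjrbt,mlazk] add [jrlac] -> 5 lines: gacvr kffg jrlac vakce rbhs
Hunk 2: at line 1 remove [jrlac] add [hhom,qhod,pwa] -> 7 lines: gacvr kffg hhom qhod pwa vakce rbhs
Hunk 3: at line 1 remove [hhom,qhod] add [czo,joi,yshx] -> 8 lines: gacvr kffg czo joi yshx pwa vakce rbhs

Answer: gacvr
kffg
czo
joi
yshx
pwa
vakce
rbhs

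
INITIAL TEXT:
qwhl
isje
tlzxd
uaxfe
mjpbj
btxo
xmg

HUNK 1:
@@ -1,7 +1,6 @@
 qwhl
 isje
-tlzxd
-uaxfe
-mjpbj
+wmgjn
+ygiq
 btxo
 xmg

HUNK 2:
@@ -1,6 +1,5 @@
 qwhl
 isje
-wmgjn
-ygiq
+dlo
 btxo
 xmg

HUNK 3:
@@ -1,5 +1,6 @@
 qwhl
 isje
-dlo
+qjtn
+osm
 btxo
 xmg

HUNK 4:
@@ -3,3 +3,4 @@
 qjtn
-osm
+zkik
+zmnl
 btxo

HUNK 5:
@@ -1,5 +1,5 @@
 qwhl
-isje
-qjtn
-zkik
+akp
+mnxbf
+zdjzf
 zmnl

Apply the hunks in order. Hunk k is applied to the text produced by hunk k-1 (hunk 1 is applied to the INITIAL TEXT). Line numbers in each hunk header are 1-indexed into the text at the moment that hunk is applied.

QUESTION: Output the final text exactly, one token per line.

Hunk 1: at line 1 remove [tlzxd,uaxfe,mjpbj] add [wmgjn,ygiq] -> 6 lines: qwhl isje wmgjn ygiq btxo xmg
Hunk 2: at line 1 remove [wmgjn,ygiq] add [dlo] -> 5 lines: qwhl isje dlo btxo xmg
Hunk 3: at line 1 remove [dlo] add [qjtn,osm] -> 6 lines: qwhl isje qjtn osm btxo xmg
Hunk 4: at line 3 remove [osm] add [zkik,zmnl] -> 7 lines: qwhl isje qjtn zkik zmnl btxo xmg
Hunk 5: at line 1 remove [isje,qjtn,zkik] add [akp,mnxbf,zdjzf] -> 7 lines: qwhl akp mnxbf zdjzf zmnl btxo xmg

Answer: qwhl
akp
mnxbf
zdjzf
zmnl
btxo
xmg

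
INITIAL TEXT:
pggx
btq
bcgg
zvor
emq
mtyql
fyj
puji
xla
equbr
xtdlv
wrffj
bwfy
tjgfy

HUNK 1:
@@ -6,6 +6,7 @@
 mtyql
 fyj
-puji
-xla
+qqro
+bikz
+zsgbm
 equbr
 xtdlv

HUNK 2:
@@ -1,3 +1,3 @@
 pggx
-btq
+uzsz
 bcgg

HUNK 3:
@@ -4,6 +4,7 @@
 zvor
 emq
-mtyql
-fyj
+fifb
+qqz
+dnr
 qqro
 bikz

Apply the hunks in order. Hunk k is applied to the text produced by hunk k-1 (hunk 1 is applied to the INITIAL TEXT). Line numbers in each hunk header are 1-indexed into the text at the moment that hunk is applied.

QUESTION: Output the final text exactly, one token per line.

Hunk 1: at line 6 remove [puji,xla] add [qqro,bikz,zsgbm] -> 15 lines: pggx btq bcgg zvor emq mtyql fyj qqro bikz zsgbm equbr xtdlv wrffj bwfy tjgfy
Hunk 2: at line 1 remove [btq] add [uzsz] -> 15 lines: pggx uzsz bcgg zvor emq mtyql fyj qqro bikz zsgbm equbr xtdlv wrffj bwfy tjgfy
Hunk 3: at line 4 remove [mtyql,fyj] add [fifb,qqz,dnr] -> 16 lines: pggx uzsz bcgg zvor emq fifb qqz dnr qqro bikz zsgbm equbr xtdlv wrffj bwfy tjgfy

Answer: pggx
uzsz
bcgg
zvor
emq
fifb
qqz
dnr
qqro
bikz
zsgbm
equbr
xtdlv
wrffj
bwfy
tjgfy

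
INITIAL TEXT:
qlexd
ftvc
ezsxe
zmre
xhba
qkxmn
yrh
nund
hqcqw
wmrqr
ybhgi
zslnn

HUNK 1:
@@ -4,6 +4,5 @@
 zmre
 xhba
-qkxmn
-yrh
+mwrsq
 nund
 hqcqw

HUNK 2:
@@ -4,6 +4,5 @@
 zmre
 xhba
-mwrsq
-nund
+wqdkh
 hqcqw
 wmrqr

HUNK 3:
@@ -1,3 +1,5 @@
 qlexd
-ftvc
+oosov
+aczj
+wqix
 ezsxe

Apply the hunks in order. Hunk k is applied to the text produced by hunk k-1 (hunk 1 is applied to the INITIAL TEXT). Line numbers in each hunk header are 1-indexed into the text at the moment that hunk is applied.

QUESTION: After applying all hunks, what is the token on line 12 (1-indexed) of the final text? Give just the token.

Hunk 1: at line 4 remove [qkxmn,yrh] add [mwrsq] -> 11 lines: qlexd ftvc ezsxe zmre xhba mwrsq nund hqcqw wmrqr ybhgi zslnn
Hunk 2: at line 4 remove [mwrsq,nund] add [wqdkh] -> 10 lines: qlexd ftvc ezsxe zmre xhba wqdkh hqcqw wmrqr ybhgi zslnn
Hunk 3: at line 1 remove [ftvc] add [oosov,aczj,wqix] -> 12 lines: qlexd oosov aczj wqix ezsxe zmre xhba wqdkh hqcqw wmrqr ybhgi zslnn
Final line 12: zslnn

Answer: zslnn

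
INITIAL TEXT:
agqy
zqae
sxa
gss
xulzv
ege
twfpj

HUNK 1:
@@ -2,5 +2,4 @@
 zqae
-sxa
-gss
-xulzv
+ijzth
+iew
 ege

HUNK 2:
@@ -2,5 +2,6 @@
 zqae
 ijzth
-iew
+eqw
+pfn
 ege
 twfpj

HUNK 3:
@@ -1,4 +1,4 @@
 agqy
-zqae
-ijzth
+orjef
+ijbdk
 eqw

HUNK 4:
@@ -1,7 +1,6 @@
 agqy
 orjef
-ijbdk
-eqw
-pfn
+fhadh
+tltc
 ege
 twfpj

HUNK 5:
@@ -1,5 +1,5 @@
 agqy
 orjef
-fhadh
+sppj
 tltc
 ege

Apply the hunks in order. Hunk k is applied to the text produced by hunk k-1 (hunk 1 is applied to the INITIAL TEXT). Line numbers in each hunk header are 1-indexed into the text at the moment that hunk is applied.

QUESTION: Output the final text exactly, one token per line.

Hunk 1: at line 2 remove [sxa,gss,xulzv] add [ijzth,iew] -> 6 lines: agqy zqae ijzth iew ege twfpj
Hunk 2: at line 2 remove [iew] add [eqw,pfn] -> 7 lines: agqy zqae ijzth eqw pfn ege twfpj
Hunk 3: at line 1 remove [zqae,ijzth] add [orjef,ijbdk] -> 7 lines: agqy orjef ijbdk eqw pfn ege twfpj
Hunk 4: at line 1 remove [ijbdk,eqw,pfn] add [fhadh,tltc] -> 6 lines: agqy orjef fhadh tltc ege twfpj
Hunk 5: at line 1 remove [fhadh] add [sppj] -> 6 lines: agqy orjef sppj tltc ege twfpj

Answer: agqy
orjef
sppj
tltc
ege
twfpj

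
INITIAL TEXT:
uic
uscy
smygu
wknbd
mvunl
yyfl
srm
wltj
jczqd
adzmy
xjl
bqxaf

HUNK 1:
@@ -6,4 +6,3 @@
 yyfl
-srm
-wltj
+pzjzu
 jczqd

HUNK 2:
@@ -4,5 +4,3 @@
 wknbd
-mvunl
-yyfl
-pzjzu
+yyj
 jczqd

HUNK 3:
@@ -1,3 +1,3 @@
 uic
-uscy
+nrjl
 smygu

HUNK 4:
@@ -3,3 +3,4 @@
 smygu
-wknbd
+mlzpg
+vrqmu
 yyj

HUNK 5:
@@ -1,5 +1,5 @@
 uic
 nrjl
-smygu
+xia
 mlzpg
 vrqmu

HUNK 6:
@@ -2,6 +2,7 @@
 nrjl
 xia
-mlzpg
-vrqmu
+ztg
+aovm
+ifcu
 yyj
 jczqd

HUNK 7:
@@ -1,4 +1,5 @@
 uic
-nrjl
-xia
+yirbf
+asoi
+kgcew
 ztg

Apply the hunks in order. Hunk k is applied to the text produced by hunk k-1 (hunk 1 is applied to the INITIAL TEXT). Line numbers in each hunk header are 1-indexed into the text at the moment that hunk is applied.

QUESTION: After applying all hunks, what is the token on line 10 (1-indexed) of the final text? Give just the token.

Answer: adzmy

Derivation:
Hunk 1: at line 6 remove [srm,wltj] add [pzjzu] -> 11 lines: uic uscy smygu wknbd mvunl yyfl pzjzu jczqd adzmy xjl bqxaf
Hunk 2: at line 4 remove [mvunl,yyfl,pzjzu] add [yyj] -> 9 lines: uic uscy smygu wknbd yyj jczqd adzmy xjl bqxaf
Hunk 3: at line 1 remove [uscy] add [nrjl] -> 9 lines: uic nrjl smygu wknbd yyj jczqd adzmy xjl bqxaf
Hunk 4: at line 3 remove [wknbd] add [mlzpg,vrqmu] -> 10 lines: uic nrjl smygu mlzpg vrqmu yyj jczqd adzmy xjl bqxaf
Hunk 5: at line 1 remove [smygu] add [xia] -> 10 lines: uic nrjl xia mlzpg vrqmu yyj jczqd adzmy xjl bqxaf
Hunk 6: at line 2 remove [mlzpg,vrqmu] add [ztg,aovm,ifcu] -> 11 lines: uic nrjl xia ztg aovm ifcu yyj jczqd adzmy xjl bqxaf
Hunk 7: at line 1 remove [nrjl,xia] add [yirbf,asoi,kgcew] -> 12 lines: uic yirbf asoi kgcew ztg aovm ifcu yyj jczqd adzmy xjl bqxaf
Final line 10: adzmy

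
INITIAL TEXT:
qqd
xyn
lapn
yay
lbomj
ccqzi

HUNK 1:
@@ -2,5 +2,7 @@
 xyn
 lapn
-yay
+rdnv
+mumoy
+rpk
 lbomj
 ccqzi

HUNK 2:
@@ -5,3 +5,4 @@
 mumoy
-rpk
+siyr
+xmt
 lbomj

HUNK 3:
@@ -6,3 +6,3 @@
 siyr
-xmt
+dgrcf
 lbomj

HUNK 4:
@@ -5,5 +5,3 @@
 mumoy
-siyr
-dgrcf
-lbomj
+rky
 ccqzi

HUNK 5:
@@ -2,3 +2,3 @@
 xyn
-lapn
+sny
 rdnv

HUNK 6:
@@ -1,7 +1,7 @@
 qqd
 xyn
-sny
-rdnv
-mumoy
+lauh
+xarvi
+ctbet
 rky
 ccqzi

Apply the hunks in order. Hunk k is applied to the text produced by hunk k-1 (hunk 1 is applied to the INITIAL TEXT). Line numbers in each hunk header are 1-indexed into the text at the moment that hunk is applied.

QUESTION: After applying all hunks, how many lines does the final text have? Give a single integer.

Answer: 7

Derivation:
Hunk 1: at line 2 remove [yay] add [rdnv,mumoy,rpk] -> 8 lines: qqd xyn lapn rdnv mumoy rpk lbomj ccqzi
Hunk 2: at line 5 remove [rpk] add [siyr,xmt] -> 9 lines: qqd xyn lapn rdnv mumoy siyr xmt lbomj ccqzi
Hunk 3: at line 6 remove [xmt] add [dgrcf] -> 9 lines: qqd xyn lapn rdnv mumoy siyr dgrcf lbomj ccqzi
Hunk 4: at line 5 remove [siyr,dgrcf,lbomj] add [rky] -> 7 lines: qqd xyn lapn rdnv mumoy rky ccqzi
Hunk 5: at line 2 remove [lapn] add [sny] -> 7 lines: qqd xyn sny rdnv mumoy rky ccqzi
Hunk 6: at line 1 remove [sny,rdnv,mumoy] add [lauh,xarvi,ctbet] -> 7 lines: qqd xyn lauh xarvi ctbet rky ccqzi
Final line count: 7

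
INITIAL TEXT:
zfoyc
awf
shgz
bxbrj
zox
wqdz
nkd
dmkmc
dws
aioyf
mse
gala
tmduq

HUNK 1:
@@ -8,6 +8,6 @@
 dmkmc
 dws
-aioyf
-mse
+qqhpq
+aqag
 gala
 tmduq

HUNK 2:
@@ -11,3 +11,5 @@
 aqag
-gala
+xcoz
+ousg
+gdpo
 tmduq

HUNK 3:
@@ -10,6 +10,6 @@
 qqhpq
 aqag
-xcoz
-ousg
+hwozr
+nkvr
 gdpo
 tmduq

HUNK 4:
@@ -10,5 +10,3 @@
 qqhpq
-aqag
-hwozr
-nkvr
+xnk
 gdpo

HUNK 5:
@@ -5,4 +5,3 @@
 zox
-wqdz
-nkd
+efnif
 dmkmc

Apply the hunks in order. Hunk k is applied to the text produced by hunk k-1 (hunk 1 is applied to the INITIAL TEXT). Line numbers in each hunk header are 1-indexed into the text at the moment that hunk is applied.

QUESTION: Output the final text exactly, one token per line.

Hunk 1: at line 8 remove [aioyf,mse] add [qqhpq,aqag] -> 13 lines: zfoyc awf shgz bxbrj zox wqdz nkd dmkmc dws qqhpq aqag gala tmduq
Hunk 2: at line 11 remove [gala] add [xcoz,ousg,gdpo] -> 15 lines: zfoyc awf shgz bxbrj zox wqdz nkd dmkmc dws qqhpq aqag xcoz ousg gdpo tmduq
Hunk 3: at line 10 remove [xcoz,ousg] add [hwozr,nkvr] -> 15 lines: zfoyc awf shgz bxbrj zox wqdz nkd dmkmc dws qqhpq aqag hwozr nkvr gdpo tmduq
Hunk 4: at line 10 remove [aqag,hwozr,nkvr] add [xnk] -> 13 lines: zfoyc awf shgz bxbrj zox wqdz nkd dmkmc dws qqhpq xnk gdpo tmduq
Hunk 5: at line 5 remove [wqdz,nkd] add [efnif] -> 12 lines: zfoyc awf shgz bxbrj zox efnif dmkmc dws qqhpq xnk gdpo tmduq

Answer: zfoyc
awf
shgz
bxbrj
zox
efnif
dmkmc
dws
qqhpq
xnk
gdpo
tmduq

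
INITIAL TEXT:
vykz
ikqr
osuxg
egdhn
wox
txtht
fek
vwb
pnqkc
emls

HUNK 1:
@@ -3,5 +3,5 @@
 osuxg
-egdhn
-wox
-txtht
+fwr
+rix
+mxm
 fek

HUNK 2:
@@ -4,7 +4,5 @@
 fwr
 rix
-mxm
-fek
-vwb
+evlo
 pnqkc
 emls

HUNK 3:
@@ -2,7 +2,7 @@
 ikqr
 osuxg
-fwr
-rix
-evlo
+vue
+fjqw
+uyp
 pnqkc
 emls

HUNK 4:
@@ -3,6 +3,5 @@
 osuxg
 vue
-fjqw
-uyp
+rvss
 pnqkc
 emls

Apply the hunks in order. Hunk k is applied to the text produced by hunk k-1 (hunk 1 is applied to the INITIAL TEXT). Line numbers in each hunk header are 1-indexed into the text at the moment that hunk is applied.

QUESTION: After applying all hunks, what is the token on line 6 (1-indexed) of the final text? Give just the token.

Answer: pnqkc

Derivation:
Hunk 1: at line 3 remove [egdhn,wox,txtht] add [fwr,rix,mxm] -> 10 lines: vykz ikqr osuxg fwr rix mxm fek vwb pnqkc emls
Hunk 2: at line 4 remove [mxm,fek,vwb] add [evlo] -> 8 lines: vykz ikqr osuxg fwr rix evlo pnqkc emls
Hunk 3: at line 2 remove [fwr,rix,evlo] add [vue,fjqw,uyp] -> 8 lines: vykz ikqr osuxg vue fjqw uyp pnqkc emls
Hunk 4: at line 3 remove [fjqw,uyp] add [rvss] -> 7 lines: vykz ikqr osuxg vue rvss pnqkc emls
Final line 6: pnqkc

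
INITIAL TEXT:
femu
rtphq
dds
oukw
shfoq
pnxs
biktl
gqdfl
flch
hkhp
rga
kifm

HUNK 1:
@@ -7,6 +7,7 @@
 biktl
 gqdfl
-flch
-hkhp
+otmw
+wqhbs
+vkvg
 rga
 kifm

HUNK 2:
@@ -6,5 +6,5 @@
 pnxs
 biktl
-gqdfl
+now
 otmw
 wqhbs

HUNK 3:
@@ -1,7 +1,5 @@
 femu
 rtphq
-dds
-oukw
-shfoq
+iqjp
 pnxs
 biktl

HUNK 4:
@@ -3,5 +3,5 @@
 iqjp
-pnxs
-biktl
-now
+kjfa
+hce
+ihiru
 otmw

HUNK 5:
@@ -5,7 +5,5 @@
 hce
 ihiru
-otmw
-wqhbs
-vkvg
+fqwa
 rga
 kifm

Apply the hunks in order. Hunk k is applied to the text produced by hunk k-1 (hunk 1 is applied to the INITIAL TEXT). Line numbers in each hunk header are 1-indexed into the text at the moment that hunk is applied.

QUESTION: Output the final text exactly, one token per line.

Answer: femu
rtphq
iqjp
kjfa
hce
ihiru
fqwa
rga
kifm

Derivation:
Hunk 1: at line 7 remove [flch,hkhp] add [otmw,wqhbs,vkvg] -> 13 lines: femu rtphq dds oukw shfoq pnxs biktl gqdfl otmw wqhbs vkvg rga kifm
Hunk 2: at line 6 remove [gqdfl] add [now] -> 13 lines: femu rtphq dds oukw shfoq pnxs biktl now otmw wqhbs vkvg rga kifm
Hunk 3: at line 1 remove [dds,oukw,shfoq] add [iqjp] -> 11 lines: femu rtphq iqjp pnxs biktl now otmw wqhbs vkvg rga kifm
Hunk 4: at line 3 remove [pnxs,biktl,now] add [kjfa,hce,ihiru] -> 11 lines: femu rtphq iqjp kjfa hce ihiru otmw wqhbs vkvg rga kifm
Hunk 5: at line 5 remove [otmw,wqhbs,vkvg] add [fqwa] -> 9 lines: femu rtphq iqjp kjfa hce ihiru fqwa rga kifm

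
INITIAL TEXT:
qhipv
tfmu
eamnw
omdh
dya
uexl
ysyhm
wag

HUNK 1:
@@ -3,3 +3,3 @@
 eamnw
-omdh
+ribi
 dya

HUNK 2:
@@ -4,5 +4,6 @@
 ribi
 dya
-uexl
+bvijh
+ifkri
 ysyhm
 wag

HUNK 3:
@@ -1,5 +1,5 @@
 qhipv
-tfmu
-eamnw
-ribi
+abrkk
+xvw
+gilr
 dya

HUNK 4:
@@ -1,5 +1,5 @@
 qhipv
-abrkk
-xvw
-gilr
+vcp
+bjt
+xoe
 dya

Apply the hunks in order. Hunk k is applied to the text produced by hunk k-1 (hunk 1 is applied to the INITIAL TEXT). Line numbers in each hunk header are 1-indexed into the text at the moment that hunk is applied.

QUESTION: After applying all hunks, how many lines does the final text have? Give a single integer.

Hunk 1: at line 3 remove [omdh] add [ribi] -> 8 lines: qhipv tfmu eamnw ribi dya uexl ysyhm wag
Hunk 2: at line 4 remove [uexl] add [bvijh,ifkri] -> 9 lines: qhipv tfmu eamnw ribi dya bvijh ifkri ysyhm wag
Hunk 3: at line 1 remove [tfmu,eamnw,ribi] add [abrkk,xvw,gilr] -> 9 lines: qhipv abrkk xvw gilr dya bvijh ifkri ysyhm wag
Hunk 4: at line 1 remove [abrkk,xvw,gilr] add [vcp,bjt,xoe] -> 9 lines: qhipv vcp bjt xoe dya bvijh ifkri ysyhm wag
Final line count: 9

Answer: 9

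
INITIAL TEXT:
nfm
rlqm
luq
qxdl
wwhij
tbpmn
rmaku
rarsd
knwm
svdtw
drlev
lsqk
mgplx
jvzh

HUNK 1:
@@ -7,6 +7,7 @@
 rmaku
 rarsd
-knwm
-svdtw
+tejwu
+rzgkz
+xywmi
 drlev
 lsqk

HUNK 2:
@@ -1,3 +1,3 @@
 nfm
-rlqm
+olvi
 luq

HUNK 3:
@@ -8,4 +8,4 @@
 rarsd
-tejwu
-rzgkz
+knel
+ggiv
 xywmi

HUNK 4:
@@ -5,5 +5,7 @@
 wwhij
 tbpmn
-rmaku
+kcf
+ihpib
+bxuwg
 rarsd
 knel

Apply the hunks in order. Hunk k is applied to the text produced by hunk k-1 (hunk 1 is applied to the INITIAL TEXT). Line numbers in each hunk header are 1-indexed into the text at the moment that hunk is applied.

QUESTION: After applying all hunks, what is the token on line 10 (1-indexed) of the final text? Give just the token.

Answer: rarsd

Derivation:
Hunk 1: at line 7 remove [knwm,svdtw] add [tejwu,rzgkz,xywmi] -> 15 lines: nfm rlqm luq qxdl wwhij tbpmn rmaku rarsd tejwu rzgkz xywmi drlev lsqk mgplx jvzh
Hunk 2: at line 1 remove [rlqm] add [olvi] -> 15 lines: nfm olvi luq qxdl wwhij tbpmn rmaku rarsd tejwu rzgkz xywmi drlev lsqk mgplx jvzh
Hunk 3: at line 8 remove [tejwu,rzgkz] add [knel,ggiv] -> 15 lines: nfm olvi luq qxdl wwhij tbpmn rmaku rarsd knel ggiv xywmi drlev lsqk mgplx jvzh
Hunk 4: at line 5 remove [rmaku] add [kcf,ihpib,bxuwg] -> 17 lines: nfm olvi luq qxdl wwhij tbpmn kcf ihpib bxuwg rarsd knel ggiv xywmi drlev lsqk mgplx jvzh
Final line 10: rarsd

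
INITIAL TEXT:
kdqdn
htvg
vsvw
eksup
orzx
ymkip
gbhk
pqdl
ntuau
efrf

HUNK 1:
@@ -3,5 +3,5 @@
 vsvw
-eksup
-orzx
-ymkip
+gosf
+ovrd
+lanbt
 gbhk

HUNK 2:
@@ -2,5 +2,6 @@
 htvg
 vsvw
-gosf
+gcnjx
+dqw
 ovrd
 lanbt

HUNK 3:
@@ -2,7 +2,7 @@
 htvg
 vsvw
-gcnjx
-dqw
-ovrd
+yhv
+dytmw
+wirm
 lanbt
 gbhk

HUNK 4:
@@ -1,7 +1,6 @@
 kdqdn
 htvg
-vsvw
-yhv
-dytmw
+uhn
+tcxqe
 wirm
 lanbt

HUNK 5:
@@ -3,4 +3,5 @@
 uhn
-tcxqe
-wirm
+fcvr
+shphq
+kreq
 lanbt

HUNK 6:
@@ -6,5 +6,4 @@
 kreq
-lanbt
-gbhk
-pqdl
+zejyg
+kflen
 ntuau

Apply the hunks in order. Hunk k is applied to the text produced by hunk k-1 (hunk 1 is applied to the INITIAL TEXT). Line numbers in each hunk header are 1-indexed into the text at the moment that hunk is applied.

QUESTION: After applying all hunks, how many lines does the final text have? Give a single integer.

Hunk 1: at line 3 remove [eksup,orzx,ymkip] add [gosf,ovrd,lanbt] -> 10 lines: kdqdn htvg vsvw gosf ovrd lanbt gbhk pqdl ntuau efrf
Hunk 2: at line 2 remove [gosf] add [gcnjx,dqw] -> 11 lines: kdqdn htvg vsvw gcnjx dqw ovrd lanbt gbhk pqdl ntuau efrf
Hunk 3: at line 2 remove [gcnjx,dqw,ovrd] add [yhv,dytmw,wirm] -> 11 lines: kdqdn htvg vsvw yhv dytmw wirm lanbt gbhk pqdl ntuau efrf
Hunk 4: at line 1 remove [vsvw,yhv,dytmw] add [uhn,tcxqe] -> 10 lines: kdqdn htvg uhn tcxqe wirm lanbt gbhk pqdl ntuau efrf
Hunk 5: at line 3 remove [tcxqe,wirm] add [fcvr,shphq,kreq] -> 11 lines: kdqdn htvg uhn fcvr shphq kreq lanbt gbhk pqdl ntuau efrf
Hunk 6: at line 6 remove [lanbt,gbhk,pqdl] add [zejyg,kflen] -> 10 lines: kdqdn htvg uhn fcvr shphq kreq zejyg kflen ntuau efrf
Final line count: 10

Answer: 10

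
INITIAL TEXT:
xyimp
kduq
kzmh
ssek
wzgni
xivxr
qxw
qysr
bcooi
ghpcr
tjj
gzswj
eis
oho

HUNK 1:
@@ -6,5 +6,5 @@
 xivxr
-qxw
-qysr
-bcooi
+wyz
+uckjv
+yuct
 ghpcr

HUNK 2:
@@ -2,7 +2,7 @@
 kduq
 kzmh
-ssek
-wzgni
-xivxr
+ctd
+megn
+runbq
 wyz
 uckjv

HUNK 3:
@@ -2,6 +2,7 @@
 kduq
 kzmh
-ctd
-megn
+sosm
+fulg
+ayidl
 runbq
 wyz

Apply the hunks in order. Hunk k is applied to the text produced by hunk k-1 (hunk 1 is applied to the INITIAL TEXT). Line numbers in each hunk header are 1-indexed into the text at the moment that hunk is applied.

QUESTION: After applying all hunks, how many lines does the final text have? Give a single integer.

Hunk 1: at line 6 remove [qxw,qysr,bcooi] add [wyz,uckjv,yuct] -> 14 lines: xyimp kduq kzmh ssek wzgni xivxr wyz uckjv yuct ghpcr tjj gzswj eis oho
Hunk 2: at line 2 remove [ssek,wzgni,xivxr] add [ctd,megn,runbq] -> 14 lines: xyimp kduq kzmh ctd megn runbq wyz uckjv yuct ghpcr tjj gzswj eis oho
Hunk 3: at line 2 remove [ctd,megn] add [sosm,fulg,ayidl] -> 15 lines: xyimp kduq kzmh sosm fulg ayidl runbq wyz uckjv yuct ghpcr tjj gzswj eis oho
Final line count: 15

Answer: 15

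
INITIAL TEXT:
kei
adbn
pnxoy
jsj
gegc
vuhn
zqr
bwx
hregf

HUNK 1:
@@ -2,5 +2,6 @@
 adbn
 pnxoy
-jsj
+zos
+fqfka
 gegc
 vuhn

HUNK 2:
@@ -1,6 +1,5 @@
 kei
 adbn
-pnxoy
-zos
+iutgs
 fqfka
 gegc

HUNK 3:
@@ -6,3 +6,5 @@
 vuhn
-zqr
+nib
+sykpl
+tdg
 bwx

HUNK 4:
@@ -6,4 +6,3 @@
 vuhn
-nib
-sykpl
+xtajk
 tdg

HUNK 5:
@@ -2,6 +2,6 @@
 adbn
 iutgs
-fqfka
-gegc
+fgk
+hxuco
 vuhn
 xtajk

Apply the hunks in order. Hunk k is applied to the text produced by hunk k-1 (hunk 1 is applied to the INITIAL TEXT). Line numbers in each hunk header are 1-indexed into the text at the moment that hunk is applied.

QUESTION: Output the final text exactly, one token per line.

Answer: kei
adbn
iutgs
fgk
hxuco
vuhn
xtajk
tdg
bwx
hregf

Derivation:
Hunk 1: at line 2 remove [jsj] add [zos,fqfka] -> 10 lines: kei adbn pnxoy zos fqfka gegc vuhn zqr bwx hregf
Hunk 2: at line 1 remove [pnxoy,zos] add [iutgs] -> 9 lines: kei adbn iutgs fqfka gegc vuhn zqr bwx hregf
Hunk 3: at line 6 remove [zqr] add [nib,sykpl,tdg] -> 11 lines: kei adbn iutgs fqfka gegc vuhn nib sykpl tdg bwx hregf
Hunk 4: at line 6 remove [nib,sykpl] add [xtajk] -> 10 lines: kei adbn iutgs fqfka gegc vuhn xtajk tdg bwx hregf
Hunk 5: at line 2 remove [fqfka,gegc] add [fgk,hxuco] -> 10 lines: kei adbn iutgs fgk hxuco vuhn xtajk tdg bwx hregf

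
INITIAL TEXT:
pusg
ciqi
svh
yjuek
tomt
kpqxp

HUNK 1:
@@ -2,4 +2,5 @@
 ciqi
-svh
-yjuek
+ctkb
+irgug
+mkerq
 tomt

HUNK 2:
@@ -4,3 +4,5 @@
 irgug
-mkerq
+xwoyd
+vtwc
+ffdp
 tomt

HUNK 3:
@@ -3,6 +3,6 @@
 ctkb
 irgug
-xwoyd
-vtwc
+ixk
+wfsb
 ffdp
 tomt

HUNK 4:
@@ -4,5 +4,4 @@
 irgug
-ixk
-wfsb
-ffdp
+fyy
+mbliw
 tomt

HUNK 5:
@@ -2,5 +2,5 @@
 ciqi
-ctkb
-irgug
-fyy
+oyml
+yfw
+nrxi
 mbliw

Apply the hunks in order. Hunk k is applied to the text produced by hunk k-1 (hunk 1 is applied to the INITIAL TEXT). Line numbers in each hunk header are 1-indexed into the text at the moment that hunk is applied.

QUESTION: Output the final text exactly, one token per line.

Answer: pusg
ciqi
oyml
yfw
nrxi
mbliw
tomt
kpqxp

Derivation:
Hunk 1: at line 2 remove [svh,yjuek] add [ctkb,irgug,mkerq] -> 7 lines: pusg ciqi ctkb irgug mkerq tomt kpqxp
Hunk 2: at line 4 remove [mkerq] add [xwoyd,vtwc,ffdp] -> 9 lines: pusg ciqi ctkb irgug xwoyd vtwc ffdp tomt kpqxp
Hunk 3: at line 3 remove [xwoyd,vtwc] add [ixk,wfsb] -> 9 lines: pusg ciqi ctkb irgug ixk wfsb ffdp tomt kpqxp
Hunk 4: at line 4 remove [ixk,wfsb,ffdp] add [fyy,mbliw] -> 8 lines: pusg ciqi ctkb irgug fyy mbliw tomt kpqxp
Hunk 5: at line 2 remove [ctkb,irgug,fyy] add [oyml,yfw,nrxi] -> 8 lines: pusg ciqi oyml yfw nrxi mbliw tomt kpqxp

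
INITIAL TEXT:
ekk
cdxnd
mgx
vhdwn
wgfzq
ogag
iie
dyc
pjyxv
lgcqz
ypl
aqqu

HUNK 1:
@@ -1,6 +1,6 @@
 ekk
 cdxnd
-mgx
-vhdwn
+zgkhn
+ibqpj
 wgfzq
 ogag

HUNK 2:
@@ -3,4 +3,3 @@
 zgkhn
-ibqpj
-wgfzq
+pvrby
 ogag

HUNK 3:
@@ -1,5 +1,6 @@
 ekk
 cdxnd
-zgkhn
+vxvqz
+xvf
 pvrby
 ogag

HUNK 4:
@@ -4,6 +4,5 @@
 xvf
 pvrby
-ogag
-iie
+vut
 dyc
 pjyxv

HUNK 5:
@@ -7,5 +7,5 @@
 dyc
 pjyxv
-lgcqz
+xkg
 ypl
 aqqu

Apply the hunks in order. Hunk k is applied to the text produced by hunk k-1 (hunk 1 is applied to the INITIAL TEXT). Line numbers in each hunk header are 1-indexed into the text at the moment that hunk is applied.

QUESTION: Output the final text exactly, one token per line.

Hunk 1: at line 1 remove [mgx,vhdwn] add [zgkhn,ibqpj] -> 12 lines: ekk cdxnd zgkhn ibqpj wgfzq ogag iie dyc pjyxv lgcqz ypl aqqu
Hunk 2: at line 3 remove [ibqpj,wgfzq] add [pvrby] -> 11 lines: ekk cdxnd zgkhn pvrby ogag iie dyc pjyxv lgcqz ypl aqqu
Hunk 3: at line 1 remove [zgkhn] add [vxvqz,xvf] -> 12 lines: ekk cdxnd vxvqz xvf pvrby ogag iie dyc pjyxv lgcqz ypl aqqu
Hunk 4: at line 4 remove [ogag,iie] add [vut] -> 11 lines: ekk cdxnd vxvqz xvf pvrby vut dyc pjyxv lgcqz ypl aqqu
Hunk 5: at line 7 remove [lgcqz] add [xkg] -> 11 lines: ekk cdxnd vxvqz xvf pvrby vut dyc pjyxv xkg ypl aqqu

Answer: ekk
cdxnd
vxvqz
xvf
pvrby
vut
dyc
pjyxv
xkg
ypl
aqqu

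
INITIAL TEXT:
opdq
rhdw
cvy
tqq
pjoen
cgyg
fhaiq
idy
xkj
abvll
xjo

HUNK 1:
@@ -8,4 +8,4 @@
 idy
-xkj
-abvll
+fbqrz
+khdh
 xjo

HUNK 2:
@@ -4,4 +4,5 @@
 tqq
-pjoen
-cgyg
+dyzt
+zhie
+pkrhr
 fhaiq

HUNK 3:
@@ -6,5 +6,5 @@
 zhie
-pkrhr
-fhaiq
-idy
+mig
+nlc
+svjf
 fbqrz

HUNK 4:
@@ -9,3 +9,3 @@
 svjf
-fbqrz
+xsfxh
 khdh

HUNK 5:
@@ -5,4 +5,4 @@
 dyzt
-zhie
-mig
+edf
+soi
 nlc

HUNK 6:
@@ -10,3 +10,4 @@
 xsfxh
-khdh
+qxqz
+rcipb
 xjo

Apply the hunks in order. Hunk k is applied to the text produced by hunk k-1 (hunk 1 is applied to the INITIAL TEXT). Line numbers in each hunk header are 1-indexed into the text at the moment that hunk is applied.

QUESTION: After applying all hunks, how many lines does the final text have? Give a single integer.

Hunk 1: at line 8 remove [xkj,abvll] add [fbqrz,khdh] -> 11 lines: opdq rhdw cvy tqq pjoen cgyg fhaiq idy fbqrz khdh xjo
Hunk 2: at line 4 remove [pjoen,cgyg] add [dyzt,zhie,pkrhr] -> 12 lines: opdq rhdw cvy tqq dyzt zhie pkrhr fhaiq idy fbqrz khdh xjo
Hunk 3: at line 6 remove [pkrhr,fhaiq,idy] add [mig,nlc,svjf] -> 12 lines: opdq rhdw cvy tqq dyzt zhie mig nlc svjf fbqrz khdh xjo
Hunk 4: at line 9 remove [fbqrz] add [xsfxh] -> 12 lines: opdq rhdw cvy tqq dyzt zhie mig nlc svjf xsfxh khdh xjo
Hunk 5: at line 5 remove [zhie,mig] add [edf,soi] -> 12 lines: opdq rhdw cvy tqq dyzt edf soi nlc svjf xsfxh khdh xjo
Hunk 6: at line 10 remove [khdh] add [qxqz,rcipb] -> 13 lines: opdq rhdw cvy tqq dyzt edf soi nlc svjf xsfxh qxqz rcipb xjo
Final line count: 13

Answer: 13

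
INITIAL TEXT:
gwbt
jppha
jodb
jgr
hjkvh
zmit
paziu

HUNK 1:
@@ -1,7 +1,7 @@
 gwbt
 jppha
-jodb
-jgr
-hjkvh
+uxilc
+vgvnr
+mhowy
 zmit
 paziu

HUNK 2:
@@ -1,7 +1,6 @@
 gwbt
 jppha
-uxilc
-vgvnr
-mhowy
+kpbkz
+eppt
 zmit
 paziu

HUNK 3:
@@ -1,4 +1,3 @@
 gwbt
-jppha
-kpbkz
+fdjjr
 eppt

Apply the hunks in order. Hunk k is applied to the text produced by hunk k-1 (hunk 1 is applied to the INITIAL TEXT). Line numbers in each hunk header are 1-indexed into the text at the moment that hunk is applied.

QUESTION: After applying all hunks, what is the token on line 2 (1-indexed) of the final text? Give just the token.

Hunk 1: at line 1 remove [jodb,jgr,hjkvh] add [uxilc,vgvnr,mhowy] -> 7 lines: gwbt jppha uxilc vgvnr mhowy zmit paziu
Hunk 2: at line 1 remove [uxilc,vgvnr,mhowy] add [kpbkz,eppt] -> 6 lines: gwbt jppha kpbkz eppt zmit paziu
Hunk 3: at line 1 remove [jppha,kpbkz] add [fdjjr] -> 5 lines: gwbt fdjjr eppt zmit paziu
Final line 2: fdjjr

Answer: fdjjr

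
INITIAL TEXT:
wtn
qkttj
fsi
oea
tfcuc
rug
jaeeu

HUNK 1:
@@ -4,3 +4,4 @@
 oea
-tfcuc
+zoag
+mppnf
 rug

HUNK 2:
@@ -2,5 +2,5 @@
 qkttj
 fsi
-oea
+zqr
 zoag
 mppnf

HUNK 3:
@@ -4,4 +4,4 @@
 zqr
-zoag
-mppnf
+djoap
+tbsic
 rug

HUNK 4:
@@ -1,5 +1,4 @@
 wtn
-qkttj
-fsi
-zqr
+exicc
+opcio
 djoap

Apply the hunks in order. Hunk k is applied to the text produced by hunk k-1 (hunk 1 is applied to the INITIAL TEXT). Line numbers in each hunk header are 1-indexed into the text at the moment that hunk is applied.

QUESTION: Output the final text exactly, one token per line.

Hunk 1: at line 4 remove [tfcuc] add [zoag,mppnf] -> 8 lines: wtn qkttj fsi oea zoag mppnf rug jaeeu
Hunk 2: at line 2 remove [oea] add [zqr] -> 8 lines: wtn qkttj fsi zqr zoag mppnf rug jaeeu
Hunk 3: at line 4 remove [zoag,mppnf] add [djoap,tbsic] -> 8 lines: wtn qkttj fsi zqr djoap tbsic rug jaeeu
Hunk 4: at line 1 remove [qkttj,fsi,zqr] add [exicc,opcio] -> 7 lines: wtn exicc opcio djoap tbsic rug jaeeu

Answer: wtn
exicc
opcio
djoap
tbsic
rug
jaeeu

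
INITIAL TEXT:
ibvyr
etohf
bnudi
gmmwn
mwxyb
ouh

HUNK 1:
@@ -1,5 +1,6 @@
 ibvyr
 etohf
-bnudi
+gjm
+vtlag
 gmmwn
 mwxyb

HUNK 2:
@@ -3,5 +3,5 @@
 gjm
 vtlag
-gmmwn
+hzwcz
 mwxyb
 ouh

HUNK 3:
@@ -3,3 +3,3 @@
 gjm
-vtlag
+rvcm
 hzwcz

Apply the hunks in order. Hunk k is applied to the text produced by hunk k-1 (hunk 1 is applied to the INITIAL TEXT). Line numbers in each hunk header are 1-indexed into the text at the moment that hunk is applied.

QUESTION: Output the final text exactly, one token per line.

Answer: ibvyr
etohf
gjm
rvcm
hzwcz
mwxyb
ouh

Derivation:
Hunk 1: at line 1 remove [bnudi] add [gjm,vtlag] -> 7 lines: ibvyr etohf gjm vtlag gmmwn mwxyb ouh
Hunk 2: at line 3 remove [gmmwn] add [hzwcz] -> 7 lines: ibvyr etohf gjm vtlag hzwcz mwxyb ouh
Hunk 3: at line 3 remove [vtlag] add [rvcm] -> 7 lines: ibvyr etohf gjm rvcm hzwcz mwxyb ouh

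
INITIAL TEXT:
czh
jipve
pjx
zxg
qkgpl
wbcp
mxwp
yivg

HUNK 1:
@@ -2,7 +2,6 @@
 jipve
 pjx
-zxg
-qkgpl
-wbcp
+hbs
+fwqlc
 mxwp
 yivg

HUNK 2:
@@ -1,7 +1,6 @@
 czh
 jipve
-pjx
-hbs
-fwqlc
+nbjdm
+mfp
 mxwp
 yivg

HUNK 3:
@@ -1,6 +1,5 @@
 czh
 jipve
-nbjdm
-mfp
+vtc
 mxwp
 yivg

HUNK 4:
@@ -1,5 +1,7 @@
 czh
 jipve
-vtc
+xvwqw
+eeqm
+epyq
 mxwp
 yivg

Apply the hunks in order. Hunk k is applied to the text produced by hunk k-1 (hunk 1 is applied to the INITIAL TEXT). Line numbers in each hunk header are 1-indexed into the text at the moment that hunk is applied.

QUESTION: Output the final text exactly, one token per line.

Answer: czh
jipve
xvwqw
eeqm
epyq
mxwp
yivg

Derivation:
Hunk 1: at line 2 remove [zxg,qkgpl,wbcp] add [hbs,fwqlc] -> 7 lines: czh jipve pjx hbs fwqlc mxwp yivg
Hunk 2: at line 1 remove [pjx,hbs,fwqlc] add [nbjdm,mfp] -> 6 lines: czh jipve nbjdm mfp mxwp yivg
Hunk 3: at line 1 remove [nbjdm,mfp] add [vtc] -> 5 lines: czh jipve vtc mxwp yivg
Hunk 4: at line 1 remove [vtc] add [xvwqw,eeqm,epyq] -> 7 lines: czh jipve xvwqw eeqm epyq mxwp yivg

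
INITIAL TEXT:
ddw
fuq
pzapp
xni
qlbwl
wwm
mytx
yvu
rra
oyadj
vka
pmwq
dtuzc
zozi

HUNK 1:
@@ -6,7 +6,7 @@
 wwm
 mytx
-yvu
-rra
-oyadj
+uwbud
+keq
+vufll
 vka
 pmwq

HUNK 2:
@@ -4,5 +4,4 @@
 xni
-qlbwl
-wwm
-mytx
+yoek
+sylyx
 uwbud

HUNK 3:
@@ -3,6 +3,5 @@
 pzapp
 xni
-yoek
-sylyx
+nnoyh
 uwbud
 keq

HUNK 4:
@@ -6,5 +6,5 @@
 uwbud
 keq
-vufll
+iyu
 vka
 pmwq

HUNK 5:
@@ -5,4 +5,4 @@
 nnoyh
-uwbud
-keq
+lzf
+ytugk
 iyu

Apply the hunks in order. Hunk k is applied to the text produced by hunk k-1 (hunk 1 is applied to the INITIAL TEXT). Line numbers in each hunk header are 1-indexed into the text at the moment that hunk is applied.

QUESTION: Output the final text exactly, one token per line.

Answer: ddw
fuq
pzapp
xni
nnoyh
lzf
ytugk
iyu
vka
pmwq
dtuzc
zozi

Derivation:
Hunk 1: at line 6 remove [yvu,rra,oyadj] add [uwbud,keq,vufll] -> 14 lines: ddw fuq pzapp xni qlbwl wwm mytx uwbud keq vufll vka pmwq dtuzc zozi
Hunk 2: at line 4 remove [qlbwl,wwm,mytx] add [yoek,sylyx] -> 13 lines: ddw fuq pzapp xni yoek sylyx uwbud keq vufll vka pmwq dtuzc zozi
Hunk 3: at line 3 remove [yoek,sylyx] add [nnoyh] -> 12 lines: ddw fuq pzapp xni nnoyh uwbud keq vufll vka pmwq dtuzc zozi
Hunk 4: at line 6 remove [vufll] add [iyu] -> 12 lines: ddw fuq pzapp xni nnoyh uwbud keq iyu vka pmwq dtuzc zozi
Hunk 5: at line 5 remove [uwbud,keq] add [lzf,ytugk] -> 12 lines: ddw fuq pzapp xni nnoyh lzf ytugk iyu vka pmwq dtuzc zozi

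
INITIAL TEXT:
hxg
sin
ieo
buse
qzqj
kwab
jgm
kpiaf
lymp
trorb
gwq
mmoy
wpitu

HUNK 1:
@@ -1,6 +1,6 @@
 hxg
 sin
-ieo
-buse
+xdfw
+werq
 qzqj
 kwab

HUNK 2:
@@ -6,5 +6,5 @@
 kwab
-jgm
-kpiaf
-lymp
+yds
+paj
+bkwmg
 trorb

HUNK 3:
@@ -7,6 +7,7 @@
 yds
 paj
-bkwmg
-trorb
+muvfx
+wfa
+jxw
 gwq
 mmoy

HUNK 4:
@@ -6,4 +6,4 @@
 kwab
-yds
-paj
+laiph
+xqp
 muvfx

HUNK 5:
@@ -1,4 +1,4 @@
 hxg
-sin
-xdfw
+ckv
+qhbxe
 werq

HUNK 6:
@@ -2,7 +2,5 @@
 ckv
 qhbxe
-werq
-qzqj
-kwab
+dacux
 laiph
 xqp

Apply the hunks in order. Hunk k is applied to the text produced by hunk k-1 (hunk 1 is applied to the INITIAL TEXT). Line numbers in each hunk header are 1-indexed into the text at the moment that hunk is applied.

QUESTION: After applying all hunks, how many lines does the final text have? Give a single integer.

Hunk 1: at line 1 remove [ieo,buse] add [xdfw,werq] -> 13 lines: hxg sin xdfw werq qzqj kwab jgm kpiaf lymp trorb gwq mmoy wpitu
Hunk 2: at line 6 remove [jgm,kpiaf,lymp] add [yds,paj,bkwmg] -> 13 lines: hxg sin xdfw werq qzqj kwab yds paj bkwmg trorb gwq mmoy wpitu
Hunk 3: at line 7 remove [bkwmg,trorb] add [muvfx,wfa,jxw] -> 14 lines: hxg sin xdfw werq qzqj kwab yds paj muvfx wfa jxw gwq mmoy wpitu
Hunk 4: at line 6 remove [yds,paj] add [laiph,xqp] -> 14 lines: hxg sin xdfw werq qzqj kwab laiph xqp muvfx wfa jxw gwq mmoy wpitu
Hunk 5: at line 1 remove [sin,xdfw] add [ckv,qhbxe] -> 14 lines: hxg ckv qhbxe werq qzqj kwab laiph xqp muvfx wfa jxw gwq mmoy wpitu
Hunk 6: at line 2 remove [werq,qzqj,kwab] add [dacux] -> 12 lines: hxg ckv qhbxe dacux laiph xqp muvfx wfa jxw gwq mmoy wpitu
Final line count: 12

Answer: 12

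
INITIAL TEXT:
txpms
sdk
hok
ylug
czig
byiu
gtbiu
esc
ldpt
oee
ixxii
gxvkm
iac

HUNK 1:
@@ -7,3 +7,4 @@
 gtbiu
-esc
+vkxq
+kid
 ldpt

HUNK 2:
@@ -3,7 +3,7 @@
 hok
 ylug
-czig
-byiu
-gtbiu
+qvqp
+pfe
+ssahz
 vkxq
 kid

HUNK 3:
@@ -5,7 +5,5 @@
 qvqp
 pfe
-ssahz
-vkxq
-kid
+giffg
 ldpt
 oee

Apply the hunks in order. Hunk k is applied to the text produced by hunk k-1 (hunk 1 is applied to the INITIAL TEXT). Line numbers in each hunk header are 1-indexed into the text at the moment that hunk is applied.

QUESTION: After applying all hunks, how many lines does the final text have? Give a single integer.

Answer: 12

Derivation:
Hunk 1: at line 7 remove [esc] add [vkxq,kid] -> 14 lines: txpms sdk hok ylug czig byiu gtbiu vkxq kid ldpt oee ixxii gxvkm iac
Hunk 2: at line 3 remove [czig,byiu,gtbiu] add [qvqp,pfe,ssahz] -> 14 lines: txpms sdk hok ylug qvqp pfe ssahz vkxq kid ldpt oee ixxii gxvkm iac
Hunk 3: at line 5 remove [ssahz,vkxq,kid] add [giffg] -> 12 lines: txpms sdk hok ylug qvqp pfe giffg ldpt oee ixxii gxvkm iac
Final line count: 12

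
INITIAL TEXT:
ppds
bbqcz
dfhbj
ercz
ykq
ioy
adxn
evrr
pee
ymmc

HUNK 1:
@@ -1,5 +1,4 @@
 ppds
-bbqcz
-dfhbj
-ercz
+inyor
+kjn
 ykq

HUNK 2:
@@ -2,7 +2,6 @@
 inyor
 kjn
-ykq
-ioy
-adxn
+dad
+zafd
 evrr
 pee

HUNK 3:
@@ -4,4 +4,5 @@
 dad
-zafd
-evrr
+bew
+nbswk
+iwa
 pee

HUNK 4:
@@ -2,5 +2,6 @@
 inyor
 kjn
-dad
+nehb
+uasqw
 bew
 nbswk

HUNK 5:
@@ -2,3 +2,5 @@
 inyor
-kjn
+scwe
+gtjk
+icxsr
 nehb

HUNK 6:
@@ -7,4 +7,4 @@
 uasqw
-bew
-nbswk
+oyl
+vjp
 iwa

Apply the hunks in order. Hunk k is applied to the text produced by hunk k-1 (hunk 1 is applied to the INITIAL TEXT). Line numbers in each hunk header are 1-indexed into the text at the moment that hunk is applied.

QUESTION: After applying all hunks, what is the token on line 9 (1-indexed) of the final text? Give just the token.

Answer: vjp

Derivation:
Hunk 1: at line 1 remove [bbqcz,dfhbj,ercz] add [inyor,kjn] -> 9 lines: ppds inyor kjn ykq ioy adxn evrr pee ymmc
Hunk 2: at line 2 remove [ykq,ioy,adxn] add [dad,zafd] -> 8 lines: ppds inyor kjn dad zafd evrr pee ymmc
Hunk 3: at line 4 remove [zafd,evrr] add [bew,nbswk,iwa] -> 9 lines: ppds inyor kjn dad bew nbswk iwa pee ymmc
Hunk 4: at line 2 remove [dad] add [nehb,uasqw] -> 10 lines: ppds inyor kjn nehb uasqw bew nbswk iwa pee ymmc
Hunk 5: at line 2 remove [kjn] add [scwe,gtjk,icxsr] -> 12 lines: ppds inyor scwe gtjk icxsr nehb uasqw bew nbswk iwa pee ymmc
Hunk 6: at line 7 remove [bew,nbswk] add [oyl,vjp] -> 12 lines: ppds inyor scwe gtjk icxsr nehb uasqw oyl vjp iwa pee ymmc
Final line 9: vjp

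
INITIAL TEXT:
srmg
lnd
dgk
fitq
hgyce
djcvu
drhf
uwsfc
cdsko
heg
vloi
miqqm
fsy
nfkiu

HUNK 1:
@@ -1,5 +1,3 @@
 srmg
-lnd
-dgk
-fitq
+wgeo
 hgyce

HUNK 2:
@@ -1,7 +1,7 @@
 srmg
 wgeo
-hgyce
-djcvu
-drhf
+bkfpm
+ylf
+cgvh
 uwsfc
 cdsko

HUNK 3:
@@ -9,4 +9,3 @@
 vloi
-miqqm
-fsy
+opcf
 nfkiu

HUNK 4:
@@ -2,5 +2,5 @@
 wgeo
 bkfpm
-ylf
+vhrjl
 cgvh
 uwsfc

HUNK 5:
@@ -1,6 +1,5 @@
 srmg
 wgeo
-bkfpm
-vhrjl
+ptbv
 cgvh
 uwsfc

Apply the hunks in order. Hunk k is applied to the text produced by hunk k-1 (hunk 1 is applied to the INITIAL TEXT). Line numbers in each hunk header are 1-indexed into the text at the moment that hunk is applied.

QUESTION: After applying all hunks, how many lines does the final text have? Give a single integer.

Hunk 1: at line 1 remove [lnd,dgk,fitq] add [wgeo] -> 12 lines: srmg wgeo hgyce djcvu drhf uwsfc cdsko heg vloi miqqm fsy nfkiu
Hunk 2: at line 1 remove [hgyce,djcvu,drhf] add [bkfpm,ylf,cgvh] -> 12 lines: srmg wgeo bkfpm ylf cgvh uwsfc cdsko heg vloi miqqm fsy nfkiu
Hunk 3: at line 9 remove [miqqm,fsy] add [opcf] -> 11 lines: srmg wgeo bkfpm ylf cgvh uwsfc cdsko heg vloi opcf nfkiu
Hunk 4: at line 2 remove [ylf] add [vhrjl] -> 11 lines: srmg wgeo bkfpm vhrjl cgvh uwsfc cdsko heg vloi opcf nfkiu
Hunk 5: at line 1 remove [bkfpm,vhrjl] add [ptbv] -> 10 lines: srmg wgeo ptbv cgvh uwsfc cdsko heg vloi opcf nfkiu
Final line count: 10

Answer: 10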